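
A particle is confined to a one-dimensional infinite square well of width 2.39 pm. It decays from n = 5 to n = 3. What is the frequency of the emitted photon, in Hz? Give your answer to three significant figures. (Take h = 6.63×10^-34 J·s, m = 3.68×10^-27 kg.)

f = 6.31×10^16 Hz

E_1 = h²/(8mL²) = 2.614×10^-18 J and ΔE = (5² − 3²)E_1 = 4.182×10^-17 J.
f = ΔE/h = 4.182×10^-17/6.63×10^-34 = 6.31×10^16 Hz.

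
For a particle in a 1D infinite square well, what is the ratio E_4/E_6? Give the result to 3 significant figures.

E_n ∝ n², so E_4/E_6 = 4²/6² = 16/36 = 0.444.

0.444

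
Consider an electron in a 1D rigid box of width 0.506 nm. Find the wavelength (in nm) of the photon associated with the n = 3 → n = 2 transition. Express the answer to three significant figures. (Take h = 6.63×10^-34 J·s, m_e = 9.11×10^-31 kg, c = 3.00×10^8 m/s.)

E_1 = h²/(8m_eL²) = 2.356×10^-19 J, so ΔE = (3² − 2²)E_1 = 1.178×10^-18 J.
λ = hc/ΔE = (6.63×10^-34·3.00×10^8)/1.178×10^-18 = 1.69×10^-7 m = 169 nm.

λ = 169 nm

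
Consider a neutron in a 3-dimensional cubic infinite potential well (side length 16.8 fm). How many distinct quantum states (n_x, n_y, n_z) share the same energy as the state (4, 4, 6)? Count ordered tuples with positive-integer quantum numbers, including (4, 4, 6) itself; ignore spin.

degeneracy = 3

The level has n_x² + n_y² + n_z² = 68. The ordered positive-integer solutions are (4, 4, 6), (4, 6, 4), (6, 4, 4).
That gives 3 states.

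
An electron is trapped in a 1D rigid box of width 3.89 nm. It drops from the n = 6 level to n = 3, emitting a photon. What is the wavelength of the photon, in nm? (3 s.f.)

λ = 1.85×10^3 nm

E_1 = h²/(8m_eL²) = 3.981×10^-21 J, so ΔE = (6² − 3²)E_1 = 1.075×10^-19 J.
λ = hc/ΔE = (6.626×10^-34·2.998×10^8)/1.075×10^-19 = 1.85×10^-6 m = 1.85×10^3 nm.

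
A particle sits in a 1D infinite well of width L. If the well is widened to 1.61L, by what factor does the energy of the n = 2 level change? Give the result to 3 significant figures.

E_n ∝ 1/L², so the energy scales by 1/1.61² = 0.386.

0.386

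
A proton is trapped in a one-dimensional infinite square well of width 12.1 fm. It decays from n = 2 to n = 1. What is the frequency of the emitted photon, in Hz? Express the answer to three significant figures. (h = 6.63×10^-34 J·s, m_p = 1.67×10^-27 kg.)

f = 1.02×10^21 Hz

E_1 = h²/(8m_pL²) = 2.247×10^-13 J and ΔE = (2² − 1²)E_1 = 6.741×10^-13 J.
f = ΔE/h = 6.741×10^-13/6.63×10^-34 = 1.02×10^21 Hz.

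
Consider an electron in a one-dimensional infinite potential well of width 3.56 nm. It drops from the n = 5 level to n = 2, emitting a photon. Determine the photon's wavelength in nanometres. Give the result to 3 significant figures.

λ = 1.99×10^3 nm

E_1 = h²/(8m_eL²) = 4.754×10^-21 J, so ΔE = (5² − 2²)E_1 = 9.983×10^-20 J.
λ = hc/ΔE = (6.626×10^-34·2.998×10^8)/9.983×10^-20 = 1.99×10^-6 m = 1.99×10^3 nm.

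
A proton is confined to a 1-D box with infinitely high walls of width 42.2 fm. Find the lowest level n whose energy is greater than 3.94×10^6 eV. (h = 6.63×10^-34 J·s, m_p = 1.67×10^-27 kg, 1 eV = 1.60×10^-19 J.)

E_1 = h²/(8m_pL²) = 1.848×10^-14 J = 1.155×10^5 eV.
Need n² > 3.94×10^6/1.155×10^5 = 34.11, i.e. n > 5.840.
The smallest integer satisfying this is n = 6.

n = 6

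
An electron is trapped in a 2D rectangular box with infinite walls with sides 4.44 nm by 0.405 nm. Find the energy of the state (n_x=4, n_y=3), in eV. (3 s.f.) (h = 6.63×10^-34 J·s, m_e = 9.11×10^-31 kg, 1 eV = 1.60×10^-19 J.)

E = 21.0 eV

For a 2D rectangular well E = (h²/8m_e)·Σ n_i²/L_i² = (6.63×10^-34)²/(8·9.11×10^-31) · [4²/(4.44 nm)² + 3²/(0.405 nm)²].
Evaluating gives E = 3.358×10^-18 J = 21.0 eV.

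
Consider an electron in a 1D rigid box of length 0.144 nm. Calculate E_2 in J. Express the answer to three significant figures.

E_2 = 1.16×10^-17 J

For an infinite well E_n = n²h²/(8m_eL²), so E_1 = h²/(8m_eL²) = (6.626×10^-34)²/(8·9.109×10^-31·(1.44×10^-10 m)²) = 2.905×10^-18 J.
Then E_2 = 2²·E_1 = 4·2.905×10^-18 J = 1.16×10^-17 J.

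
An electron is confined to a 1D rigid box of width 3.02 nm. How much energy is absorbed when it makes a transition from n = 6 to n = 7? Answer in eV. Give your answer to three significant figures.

E_1 = h²/(8m_eL²) = 6.606×10^-21 J.
|ΔE| = |6² − 7²|·E_1 = 13·6.606×10^-21 J = 8.588×10^-20 J = 0.536 eV.

|ΔE| = 0.536 eV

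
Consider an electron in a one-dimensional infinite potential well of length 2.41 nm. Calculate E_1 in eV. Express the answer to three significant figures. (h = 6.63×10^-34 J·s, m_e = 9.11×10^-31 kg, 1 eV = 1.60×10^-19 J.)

For an infinite well E_n = n²h²/(8m_eL²), so E_1 = h²/(8m_eL²) = (6.63×10^-34)²/(8·9.11×10^-31·(2.41×10^-9 m)²) = 1.038×10^-20 J.
Converting, E_1 = 1.038×10^-20 J / (1.60×10^-19 J/eV) = 0.0649 eV.

E_1 = 0.0649 eV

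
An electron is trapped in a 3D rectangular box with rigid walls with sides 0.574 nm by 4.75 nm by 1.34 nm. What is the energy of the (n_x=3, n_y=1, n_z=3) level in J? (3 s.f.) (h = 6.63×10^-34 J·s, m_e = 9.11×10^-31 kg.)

E = 1.95×10^-18 J

For a 3D rectangular well E = (h²/8m_e)·Σ n_i²/L_i² = (6.63×10^-34)²/(8·9.11×10^-31) · [3²/(0.574 nm)² + 1²/(4.75 nm)² + 3²/(1.34 nm)²].
Evaluating gives E = 1.95×10^-18 J.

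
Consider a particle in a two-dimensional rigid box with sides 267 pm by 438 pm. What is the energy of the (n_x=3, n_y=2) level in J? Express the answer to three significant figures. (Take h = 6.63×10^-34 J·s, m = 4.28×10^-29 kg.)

E = 1.89×10^-19 J

For a 2D rectangular well E = (h²/8m)·Σ n_i²/L_i² = (6.63×10^-34)²/(8·4.28×10^-29) · [3²/(267 pm)² + 2²/(438 pm)²].
Evaluating gives E = 1.89×10^-19 J.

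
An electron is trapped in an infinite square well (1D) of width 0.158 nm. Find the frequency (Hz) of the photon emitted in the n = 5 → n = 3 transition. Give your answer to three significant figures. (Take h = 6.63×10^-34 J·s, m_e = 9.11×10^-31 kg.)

f = 5.83×10^16 Hz

E_1 = h²/(8m_eL²) = 2.416×10^-18 J and ΔE = (5² − 3²)E_1 = 3.866×10^-17 J.
f = ΔE/h = 3.866×10^-17/6.63×10^-34 = 5.83×10^16 Hz.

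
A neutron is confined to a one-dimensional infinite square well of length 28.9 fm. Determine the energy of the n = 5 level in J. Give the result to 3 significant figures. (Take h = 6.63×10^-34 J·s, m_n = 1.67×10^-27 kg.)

For an infinite well E_n = n²h²/(8m_nL²), so E_1 = h²/(8m_nL²) = (6.63×10^-34)²/(8·1.67×10^-27·(2.89×10^-14 m)²) = 3.939×10^-14 J.
Then E_5 = 5²·E_1 = 25·3.939×10^-14 J = 9.85×10^-13 J.

E_5 = 9.85×10^-13 J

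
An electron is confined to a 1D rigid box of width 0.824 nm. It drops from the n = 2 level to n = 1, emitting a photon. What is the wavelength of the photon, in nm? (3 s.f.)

λ = 746 nm

E_1 = h²/(8m_eL²) = 8.873×10^-20 J, so ΔE = (2² − 1²)E_1 = 2.662×10^-19 J.
λ = hc/ΔE = (6.626×10^-34·2.998×10^8)/2.662×10^-19 = 7.46×10^-7 m = 746 nm.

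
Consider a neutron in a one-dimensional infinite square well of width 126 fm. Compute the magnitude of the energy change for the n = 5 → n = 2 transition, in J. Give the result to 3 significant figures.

E_1 = h²/(8m_nL²) = 2.064×10^-15 J.
|ΔE| = |5² − 2²|·E_1 = 21·2.064×10^-15 J = 4.33×10^-14 J.

|ΔE| = 4.33×10^-14 J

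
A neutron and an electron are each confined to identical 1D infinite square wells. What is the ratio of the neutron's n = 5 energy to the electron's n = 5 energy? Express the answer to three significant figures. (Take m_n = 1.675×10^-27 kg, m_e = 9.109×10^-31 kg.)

5.44×10^-4

E_n ∝ 1/m at fixed n and L, so the ratio is m_e/m_n = 9.109×10^-31/1.675×10^-27 = 5.44×10^-4.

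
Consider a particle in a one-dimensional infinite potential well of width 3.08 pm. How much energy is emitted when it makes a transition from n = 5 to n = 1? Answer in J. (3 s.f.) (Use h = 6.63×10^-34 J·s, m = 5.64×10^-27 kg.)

E_1 = h²/(8mL²) = 1.027×10^-18 J.
|ΔE| = |5² − 1²|·E_1 = 24·1.027×10^-18 J = 2.46×10^-17 J.

|ΔE| = 2.46×10^-17 J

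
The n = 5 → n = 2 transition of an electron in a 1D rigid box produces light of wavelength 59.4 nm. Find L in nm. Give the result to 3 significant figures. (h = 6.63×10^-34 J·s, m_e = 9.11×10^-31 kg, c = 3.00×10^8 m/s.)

L = 0.615 nm

The photon carries ΔE = hc/λ = 6.63×10^-34·3.00×10^8/5.94×10^-8 m = 3.348×10^-18 J.
Since ΔE = (5² − 2²)E_1, E_1 = 1.594×10^-19 J, and L = h/√(8m_eE_1) = 6.15×10^-10 m = 0.615 nm.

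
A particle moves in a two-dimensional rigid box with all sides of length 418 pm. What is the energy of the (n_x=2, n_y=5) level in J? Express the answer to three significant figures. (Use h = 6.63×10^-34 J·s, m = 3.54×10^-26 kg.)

For a 2D rectangular well E = (h²/8m)·Σ n_i²/L_i² = (6.63×10^-34)²/(8·3.54×10^-26) · [2²/(418 pm)² + 5²/(418 pm)²].
Evaluating gives E = 2.58×10^-22 J.

E = 2.58×10^-22 J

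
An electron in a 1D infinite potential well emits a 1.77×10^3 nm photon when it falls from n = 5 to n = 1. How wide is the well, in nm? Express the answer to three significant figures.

The photon carries ΔE = hc/λ = 6.626×10^-34·2.998×10^8/1.77×10^-6 m = 1.122×10^-19 J.
Since ΔE = (5² − 1²)E_1, E_1 = 4.675×10^-21 J, and L = h/√(8m_eE_1) = 3.59×10^-9 m = 3.59 nm.

L = 3.59 nm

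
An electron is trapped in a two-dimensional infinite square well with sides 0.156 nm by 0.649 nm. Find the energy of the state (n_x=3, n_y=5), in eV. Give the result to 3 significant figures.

For a 2D rectangular well E = (h²/8m_e)·Σ n_i²/L_i² = (6.626×10^-34)²/(8·9.109×10^-31) · [3²/(0.156 nm)² + 5²/(0.649 nm)²].
Evaluating gives E = 2.586×10^-17 J = 161 eV.

E = 161 eV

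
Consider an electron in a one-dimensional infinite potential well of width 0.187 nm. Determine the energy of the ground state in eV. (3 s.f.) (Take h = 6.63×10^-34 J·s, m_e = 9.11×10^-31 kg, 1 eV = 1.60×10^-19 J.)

For an infinite well E_n = n²h²/(8m_eL²), so E_1 = h²/(8m_eL²) = (6.63×10^-34)²/(8·9.11×10^-31·(1.87×10^-10 m)²) = 1.725×10^-18 J.
Converting, E_1 = 1.725×10^-18 J / (1.60×10^-19 J/eV) = 10.8 eV.

E_1 = 10.8 eV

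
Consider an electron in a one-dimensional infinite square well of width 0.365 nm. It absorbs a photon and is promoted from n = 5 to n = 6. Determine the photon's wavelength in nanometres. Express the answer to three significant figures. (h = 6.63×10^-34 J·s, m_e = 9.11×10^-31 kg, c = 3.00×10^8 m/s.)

λ = 39.9 nm

E_1 = h²/(8m_eL²) = 4.527×10^-19 J, so ΔE = (6² − 5²)E_1 = 4.980×10^-18 J.
λ = hc/ΔE = (6.63×10^-34·3.00×10^8)/4.980×10^-18 = 3.99×10^-8 m = 39.9 nm.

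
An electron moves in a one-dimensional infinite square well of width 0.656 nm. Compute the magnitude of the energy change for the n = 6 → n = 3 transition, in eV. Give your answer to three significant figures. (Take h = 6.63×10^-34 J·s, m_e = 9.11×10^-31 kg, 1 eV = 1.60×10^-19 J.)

|ΔE| = 23.7 eV

E_1 = h²/(8m_eL²) = 1.402×10^-19 J.
|ΔE| = |6² − 3²|·E_1 = 27·1.402×10^-19 J = 3.785×10^-18 J = 23.7 eV.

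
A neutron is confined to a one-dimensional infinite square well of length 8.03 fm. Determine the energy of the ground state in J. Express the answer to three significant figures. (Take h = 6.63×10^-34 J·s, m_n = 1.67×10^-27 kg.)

For an infinite well E_n = n²h²/(8m_nL²), so E_1 = h²/(8m_nL²) = (6.63×10^-34)²/(8·1.67×10^-27·(8.03×10^-15 m)²) = 5.103×10^-13 J.

E_1 = 5.10×10^-13 J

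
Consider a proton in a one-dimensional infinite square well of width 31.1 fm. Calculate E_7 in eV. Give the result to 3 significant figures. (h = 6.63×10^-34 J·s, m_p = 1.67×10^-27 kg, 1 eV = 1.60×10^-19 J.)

E_7 = 1.04×10^7 eV

For an infinite well E_n = n²h²/(8m_pL²), so E_1 = h²/(8m_pL²) = (6.63×10^-34)²/(8·1.67×10^-27·(3.11×10^-14 m)²) = 3.402×10^-14 J.
Then E_7 = 7²·E_1 = 49·3.402×10^-14 J = 1.667×10^-12 J.
Converting, E_7 = 1.667×10^-12 J / (1.60×10^-19 J/eV) = 1.04×10^7 eV.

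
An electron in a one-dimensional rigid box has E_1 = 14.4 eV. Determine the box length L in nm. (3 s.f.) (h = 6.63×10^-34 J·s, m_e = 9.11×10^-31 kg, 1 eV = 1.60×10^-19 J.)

From E_n = n²h²/(8m_eL²), L = n·h/√(8m_eE_n).
E_1 = 14.4 eV = 2.304×10^-18 J, so L = 1·6.63×10^-34/√(8·9.11×10^-31·2.304×10^-18) = 1.62×10^-10 m = 0.162 nm.

L = 0.162 nm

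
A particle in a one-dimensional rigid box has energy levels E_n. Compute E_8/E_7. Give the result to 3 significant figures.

1.31

E_n ∝ n², so E_8/E_7 = 8²/7² = 64/49 = 1.31.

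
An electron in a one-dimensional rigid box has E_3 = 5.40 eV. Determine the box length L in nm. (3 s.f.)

L = 0.792 nm

From E_n = n²h²/(8m_eL²), L = n·h/√(8m_eE_n).
E_3 = 5.40 eV = 8.651×10^-19 J, so L = 3·6.626×10^-34/√(8·9.109×10^-31·8.651×10^-19) = 7.92×10^-10 m = 0.792 nm.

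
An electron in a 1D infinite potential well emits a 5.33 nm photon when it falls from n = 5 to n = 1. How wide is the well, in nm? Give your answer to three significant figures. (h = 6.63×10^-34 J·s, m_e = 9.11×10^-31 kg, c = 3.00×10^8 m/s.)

The photon carries ΔE = hc/λ = 6.63×10^-34·3.00×10^8/5.33×10^-9 m = 3.732×10^-17 J.
Since ΔE = (5² − 1²)E_1, E_1 = 1.555×10^-18 J, and L = h/√(8m_eE_1) = 1.97×10^-10 m = 0.197 nm.

L = 0.197 nm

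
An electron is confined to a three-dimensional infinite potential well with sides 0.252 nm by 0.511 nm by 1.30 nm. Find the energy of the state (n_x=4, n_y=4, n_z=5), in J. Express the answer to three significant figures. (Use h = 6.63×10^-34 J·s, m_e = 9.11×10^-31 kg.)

E = 1.98×10^-17 J

For a 3D rectangular well E = (h²/8m_e)·Σ n_i²/L_i² = (6.63×10^-34)²/(8·9.11×10^-31) · [4²/(0.252 nm)² + 4²/(0.511 nm)² + 5²/(1.30 nm)²].
Evaluating gives E = 1.98×10^-17 J.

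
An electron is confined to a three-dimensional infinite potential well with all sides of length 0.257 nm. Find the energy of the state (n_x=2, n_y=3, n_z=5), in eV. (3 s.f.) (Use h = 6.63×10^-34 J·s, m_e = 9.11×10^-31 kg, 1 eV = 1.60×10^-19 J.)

For a 3D rectangular well E = (h²/8m_e)·Σ n_i²/L_i² = (6.63×10^-34)²/(8·9.11×10^-31) · [2²/(0.257 nm)² + 3²/(0.257 nm)² + 5²/(0.257 nm)²].
Evaluating gives E = 3.470×10^-17 J = 217 eV.

E = 217 eV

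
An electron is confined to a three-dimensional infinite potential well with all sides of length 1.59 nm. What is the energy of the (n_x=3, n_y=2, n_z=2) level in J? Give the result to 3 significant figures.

E = 4.05×10^-19 J

For a 3D rectangular well E = (h²/8m_e)·Σ n_i²/L_i² = (6.626×10^-34)²/(8·9.109×10^-31) · [3²/(1.59 nm)² + 2²/(1.59 nm)² + 2²/(1.59 nm)²].
Evaluating gives E = 4.05×10^-19 J.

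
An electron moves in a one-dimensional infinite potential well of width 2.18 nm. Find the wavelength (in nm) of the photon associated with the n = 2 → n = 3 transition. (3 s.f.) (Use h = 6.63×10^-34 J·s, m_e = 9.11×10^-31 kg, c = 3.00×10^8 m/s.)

E_1 = h²/(8m_eL²) = 1.269×10^-20 J, so ΔE = (3² − 2²)E_1 = 6.345×10^-20 J.
λ = hc/ΔE = (6.63×10^-34·3.00×10^8)/6.345×10^-20 = 3.13×10^-6 m = 3.13×10^3 nm.

λ = 3.13×10^3 nm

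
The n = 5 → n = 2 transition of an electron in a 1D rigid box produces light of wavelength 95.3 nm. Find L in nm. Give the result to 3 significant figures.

L = 0.779 nm

The photon carries ΔE = hc/λ = 6.626×10^-34·2.998×10^8/9.53×10^-8 m = 2.084×10^-18 J.
Since ΔE = (5² − 2²)E_1, E_1 = 9.924×10^-20 J, and L = h/√(8m_eE_1) = 7.79×10^-10 m = 0.779 nm.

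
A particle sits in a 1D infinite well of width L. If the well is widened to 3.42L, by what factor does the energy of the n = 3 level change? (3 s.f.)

0.0855

E_n ∝ 1/L², so the energy scales by 1/3.42² = 0.0855.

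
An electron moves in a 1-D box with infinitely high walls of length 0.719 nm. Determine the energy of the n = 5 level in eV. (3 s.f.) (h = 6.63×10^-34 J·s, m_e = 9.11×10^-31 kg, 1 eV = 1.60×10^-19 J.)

For an infinite well E_n = n²h²/(8m_eL²), so E_1 = h²/(8m_eL²) = (6.63×10^-34)²/(8·9.11×10^-31·(7.19×10^-10 m)²) = 1.167×10^-19 J.
Then E_5 = 5²·E_1 = 25·1.167×10^-19 J = 2.918×10^-18 J.
Converting, E_5 = 2.918×10^-18 J / (1.60×10^-19 J/eV) = 18.2 eV.

E_5 = 18.2 eV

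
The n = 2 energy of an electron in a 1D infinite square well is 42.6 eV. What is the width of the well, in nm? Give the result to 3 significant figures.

From E_n = n²h²/(8m_eL²), L = n·h/√(8m_eE_n).
E_2 = 42.6 eV = 6.825×10^-18 J, so L = 2·6.626×10^-34/√(8·9.109×10^-31·6.825×10^-18) = 1.88×10^-10 m = 0.188 nm.

L = 0.188 nm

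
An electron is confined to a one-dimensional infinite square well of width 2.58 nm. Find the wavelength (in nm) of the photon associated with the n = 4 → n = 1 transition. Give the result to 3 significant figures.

E_1 = h²/(8m_eL²) = 9.051×10^-21 J, so ΔE = (4² − 1²)E_1 = 1.358×10^-19 J.
λ = hc/ΔE = (6.626×10^-34·2.998×10^8)/1.358×10^-19 = 1.46×10^-6 m = 1.46×10^3 nm.

λ = 1.46×10^3 nm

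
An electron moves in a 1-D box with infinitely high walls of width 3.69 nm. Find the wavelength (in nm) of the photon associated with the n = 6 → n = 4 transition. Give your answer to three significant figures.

λ = 2.24×10^3 nm

E_1 = h²/(8m_eL²) = 4.425×10^-21 J, so ΔE = (6² − 4²)E_1 = 8.850×10^-20 J.
λ = hc/ΔE = (6.626×10^-34·2.998×10^8)/8.850×10^-20 = 2.24×10^-6 m = 2.24×10^3 nm.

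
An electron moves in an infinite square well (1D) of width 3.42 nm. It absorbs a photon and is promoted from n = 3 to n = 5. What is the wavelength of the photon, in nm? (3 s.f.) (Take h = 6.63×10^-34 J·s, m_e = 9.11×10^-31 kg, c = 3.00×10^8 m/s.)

λ = 2.41×10^3 nm

E_1 = h²/(8m_eL²) = 5.157×10^-21 J, so ΔE = (5² − 3²)E_1 = 8.251×10^-20 J.
λ = hc/ΔE = (6.63×10^-34·3.00×10^8)/8.251×10^-20 = 2.41×10^-6 m = 2.41×10^3 nm.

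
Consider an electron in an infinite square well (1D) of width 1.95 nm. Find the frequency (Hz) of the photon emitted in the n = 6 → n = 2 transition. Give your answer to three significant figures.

E_1 = h²/(8m_eL²) = 1.584×10^-20 J and ΔE = (6² − 2²)E_1 = 5.069×10^-19 J.
f = ΔE/h = 5.069×10^-19/6.626×10^-34 = 7.65×10^14 Hz.

f = 7.65×10^14 Hz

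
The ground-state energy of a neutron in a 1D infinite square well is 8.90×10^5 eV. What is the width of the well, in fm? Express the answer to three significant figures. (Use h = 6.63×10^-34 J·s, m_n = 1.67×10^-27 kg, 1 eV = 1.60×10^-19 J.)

From E_n = n²h²/(8m_nL²), L = n·h/√(8m_nE_n).
E_1 = 8.90×10^5 eV = 1.424×10^-13 J, so L = 1·6.63×10^-34/√(8·1.67×10^-27·1.424×10^-13) = 1.52×10^-14 m = 15.2 fm.

L = 15.2 fm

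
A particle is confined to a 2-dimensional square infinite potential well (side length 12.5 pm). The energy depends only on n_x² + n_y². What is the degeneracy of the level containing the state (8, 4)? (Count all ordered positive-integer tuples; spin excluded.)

degeneracy = 2

The level has n_x² + n_y² = 80. The ordered positive-integer solutions are (4, 8), (8, 4).
That gives 2 states.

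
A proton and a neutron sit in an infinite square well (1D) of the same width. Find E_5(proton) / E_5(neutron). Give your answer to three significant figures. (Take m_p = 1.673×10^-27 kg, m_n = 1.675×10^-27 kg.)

E_n ∝ 1/m at fixed n and L, so the ratio is m_n/m_p = 1.675×10^-27/1.673×10^-27 = 1.00.

1.00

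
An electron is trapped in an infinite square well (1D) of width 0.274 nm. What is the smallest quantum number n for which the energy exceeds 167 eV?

E_1 = h²/(8m_eL²) = 8.025×10^-19 J = 5.009 eV.
Need n² > 167/5.009 = 33.34, i.e. n > 5.774.
The smallest integer satisfying this is n = 6.

n = 6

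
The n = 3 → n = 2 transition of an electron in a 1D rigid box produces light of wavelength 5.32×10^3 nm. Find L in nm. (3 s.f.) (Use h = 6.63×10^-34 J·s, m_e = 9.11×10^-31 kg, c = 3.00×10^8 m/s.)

L = 2.84 nm

The photon carries ΔE = hc/λ = 6.63×10^-34·3.00×10^8/5.32×10^-6 m = 3.739×10^-20 J.
Since ΔE = (3² − 2²)E_1, E_1 = 7.478×10^-21 J, and L = h/√(8m_eE_1) = 2.84×10^-9 m = 2.84 nm.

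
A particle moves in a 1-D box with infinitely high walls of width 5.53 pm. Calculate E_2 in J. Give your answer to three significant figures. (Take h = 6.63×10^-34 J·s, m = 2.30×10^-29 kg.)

For an infinite well E_n = n²h²/(8mL²), so E_1 = h²/(8mL²) = (6.63×10^-34)²/(8·2.30×10^-29·(5.53×10^-12 m)²) = 7.812×10^-17 J.
Then E_2 = 2²·E_1 = 4·7.812×10^-17 J = 3.12×10^-16 J.

E_2 = 3.12×10^-16 J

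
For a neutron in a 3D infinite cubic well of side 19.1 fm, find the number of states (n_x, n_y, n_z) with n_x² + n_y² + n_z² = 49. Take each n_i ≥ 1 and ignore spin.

degeneracy = 6

The level has n_x² + n_y² + n_z² = 49. The ordered positive-integer solutions are (2, 3, 6), (2, 6, 3), (3, 2, 6), (3, 6, 2), (6, 2, 3), (6, 3, 2).
That gives 6 states.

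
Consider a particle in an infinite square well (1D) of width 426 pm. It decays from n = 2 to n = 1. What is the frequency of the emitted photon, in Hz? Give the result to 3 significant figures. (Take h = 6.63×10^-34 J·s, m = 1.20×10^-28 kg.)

f = 1.14×10^13 Hz

E_1 = h²/(8mL²) = 2.523×10^-21 J and ΔE = (2² − 1²)E_1 = 7.569×10^-21 J.
f = ΔE/h = 7.569×10^-21/6.63×10^-34 = 1.14×10^13 Hz.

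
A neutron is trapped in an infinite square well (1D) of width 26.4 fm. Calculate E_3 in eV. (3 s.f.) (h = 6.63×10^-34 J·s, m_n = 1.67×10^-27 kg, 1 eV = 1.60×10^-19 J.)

For an infinite well E_n = n²h²/(8m_nL²), so E_1 = h²/(8m_nL²) = (6.63×10^-34)²/(8·1.67×10^-27·(2.64×10^-14 m)²) = 4.721×10^-14 J.
Then E_3 = 3²·E_1 = 9·4.721×10^-14 J = 4.249×10^-13 J.
Converting, E_3 = 4.249×10^-13 J / (1.60×10^-19 J/eV) = 2.66×10^6 eV.

E_3 = 2.66×10^6 eV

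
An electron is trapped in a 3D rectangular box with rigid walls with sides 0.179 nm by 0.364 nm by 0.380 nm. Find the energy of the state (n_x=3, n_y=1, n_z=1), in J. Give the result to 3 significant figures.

E = 1.78×10^-17 J

For a 3D rectangular well E = (h²/8m_e)·Σ n_i²/L_i² = (6.626×10^-34)²/(8·9.109×10^-31) · [3²/(0.179 nm)² + 1²/(0.364 nm)² + 1²/(0.380 nm)²].
Evaluating gives E = 1.78×10^-17 J.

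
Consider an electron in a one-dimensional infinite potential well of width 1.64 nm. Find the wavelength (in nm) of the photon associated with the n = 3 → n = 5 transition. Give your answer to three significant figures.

λ = 554 nm

E_1 = h²/(8m_eL²) = 2.240×10^-20 J, so ΔE = (5² − 3²)E_1 = 3.584×10^-19 J.
λ = hc/ΔE = (6.626×10^-34·2.998×10^8)/3.584×10^-19 = 5.54×10^-7 m = 554 nm.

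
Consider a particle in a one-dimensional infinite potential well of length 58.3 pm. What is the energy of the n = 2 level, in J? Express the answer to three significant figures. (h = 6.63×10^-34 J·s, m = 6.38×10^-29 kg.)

For an infinite well E_n = n²h²/(8mL²), so E_1 = h²/(8mL²) = (6.63×10^-34)²/(8·6.38×10^-29·(5.83×10^-11 m)²) = 2.534×10^-19 J.
Then E_2 = 2²·E_1 = 4·2.534×10^-19 J = 1.01×10^-18 J.

E_2 = 1.01×10^-18 J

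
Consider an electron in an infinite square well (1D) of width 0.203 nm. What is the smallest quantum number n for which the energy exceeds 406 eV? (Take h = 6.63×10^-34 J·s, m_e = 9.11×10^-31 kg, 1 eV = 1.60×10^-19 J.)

E_1 = h²/(8m_eL²) = 1.464×10^-18 J = 9.150 eV.
Need n² > 406/9.150 = 44.37, i.e. n > 6.661.
The smallest integer satisfying this is n = 7.

n = 7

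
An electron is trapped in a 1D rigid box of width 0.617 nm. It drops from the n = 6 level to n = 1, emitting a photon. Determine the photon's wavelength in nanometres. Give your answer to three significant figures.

λ = 35.9 nm

E_1 = h²/(8m_eL²) = 1.583×10^-19 J, so ΔE = (6² − 1²)E_1 = 5.540×10^-18 J.
λ = hc/ΔE = (6.626×10^-34·2.998×10^8)/5.540×10^-18 = 3.59×10^-8 m = 35.9 nm.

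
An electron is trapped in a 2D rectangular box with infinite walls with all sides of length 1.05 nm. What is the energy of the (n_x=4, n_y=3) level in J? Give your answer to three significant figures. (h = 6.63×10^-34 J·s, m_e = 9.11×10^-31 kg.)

For a 2D rectangular well E = (h²/8m_e)·Σ n_i²/L_i² = (6.63×10^-34)²/(8·9.11×10^-31) · [4²/(1.05 nm)² + 3²/(1.05 nm)²].
Evaluating gives E = 1.37×10^-18 J.

E = 1.37×10^-18 J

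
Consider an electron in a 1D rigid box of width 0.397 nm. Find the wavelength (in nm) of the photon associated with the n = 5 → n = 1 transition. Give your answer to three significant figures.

λ = 21.7 nm

E_1 = h²/(8m_eL²) = 3.823×10^-19 J, so ΔE = (5² − 1²)E_1 = 9.175×10^-18 J.
λ = hc/ΔE = (6.626×10^-34·2.998×10^8)/9.175×10^-18 = 2.17×10^-8 m = 21.7 nm.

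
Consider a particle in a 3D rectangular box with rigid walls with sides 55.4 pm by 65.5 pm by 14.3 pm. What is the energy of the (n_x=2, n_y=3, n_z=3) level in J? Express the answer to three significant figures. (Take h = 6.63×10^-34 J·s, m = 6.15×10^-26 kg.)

For a 3D rectangular well E = (h²/8m)·Σ n_i²/L_i² = (6.63×10^-34)²/(8·6.15×10^-26) · [2²/(55.4 pm)² + 3²/(65.5 pm)² + 3²/(14.3 pm)²].
Evaluating gives E = 4.24×10^-20 J.

E = 4.24×10^-20 J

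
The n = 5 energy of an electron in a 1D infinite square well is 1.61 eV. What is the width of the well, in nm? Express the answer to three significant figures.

From E_n = n²h²/(8m_eL²), L = n·h/√(8m_eE_n).
E_5 = 1.61 eV = 2.579×10^-19 J, so L = 5·6.626×10^-34/√(8·9.109×10^-31·2.579×10^-19) = 2.42×10^-9 m = 2.42 nm.

L = 2.42 nm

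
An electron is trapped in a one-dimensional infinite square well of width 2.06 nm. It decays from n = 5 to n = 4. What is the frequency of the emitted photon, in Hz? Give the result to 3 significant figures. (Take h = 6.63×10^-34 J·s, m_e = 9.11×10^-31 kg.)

f = 1.93×10^14 Hz

E_1 = h²/(8m_eL²) = 1.421×10^-20 J and ΔE = (5² − 4²)E_1 = 1.279×10^-19 J.
f = ΔE/h = 1.279×10^-19/6.63×10^-34 = 1.93×10^14 Hz.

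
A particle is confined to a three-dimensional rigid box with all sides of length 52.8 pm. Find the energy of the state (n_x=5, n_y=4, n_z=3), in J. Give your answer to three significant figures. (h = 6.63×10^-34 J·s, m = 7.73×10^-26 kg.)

E = 1.27×10^-20 J

For a 3D rectangular well E = (h²/8m)·Σ n_i²/L_i² = (6.63×10^-34)²/(8·7.73×10^-26) · [5²/(52.8 pm)² + 4²/(52.8 pm)² + 3²/(52.8 pm)²].
Evaluating gives E = 1.27×10^-20 J.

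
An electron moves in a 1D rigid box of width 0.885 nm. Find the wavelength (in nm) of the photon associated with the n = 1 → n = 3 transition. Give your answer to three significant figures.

E_1 = h²/(8m_eL²) = 7.692×10^-20 J, so ΔE = (3² − 1²)E_1 = 6.154×10^-19 J.
λ = hc/ΔE = (6.626×10^-34·2.998×10^8)/6.154×10^-19 = 3.23×10^-7 m = 323 nm.

λ = 323 nm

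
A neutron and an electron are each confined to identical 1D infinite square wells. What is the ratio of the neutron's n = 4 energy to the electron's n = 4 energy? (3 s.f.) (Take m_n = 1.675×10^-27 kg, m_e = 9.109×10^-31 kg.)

E_n ∝ 1/m at fixed n and L, so the ratio is m_e/m_n = 9.109×10^-31/1.675×10^-27 = 5.44×10^-4.

5.44×10^-4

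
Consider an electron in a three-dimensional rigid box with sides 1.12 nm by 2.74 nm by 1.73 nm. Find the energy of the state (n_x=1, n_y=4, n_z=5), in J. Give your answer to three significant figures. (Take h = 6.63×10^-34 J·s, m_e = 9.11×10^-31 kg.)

E = 6.80×10^-19 J

For a 3D rectangular well E = (h²/8m_e)·Σ n_i²/L_i² = (6.63×10^-34)²/(8·9.11×10^-31) · [1²/(1.12 nm)² + 4²/(2.74 nm)² + 5²/(1.73 nm)²].
Evaluating gives E = 6.80×10^-19 J.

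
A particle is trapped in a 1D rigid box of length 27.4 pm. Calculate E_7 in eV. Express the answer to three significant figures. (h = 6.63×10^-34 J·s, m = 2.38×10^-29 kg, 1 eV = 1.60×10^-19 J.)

For an infinite well E_n = n²h²/(8mL²), so E_1 = h²/(8mL²) = (6.63×10^-34)²/(8·2.38×10^-29·(2.74×10^-11 m)²) = 3.075×10^-18 J.
Then E_7 = 7²·E_1 = 49·3.075×10^-18 J = 1.507×10^-16 J.
Converting, E_7 = 1.507×10^-16 J / (1.60×10^-19 J/eV) = 942 eV.

E_7 = 942 eV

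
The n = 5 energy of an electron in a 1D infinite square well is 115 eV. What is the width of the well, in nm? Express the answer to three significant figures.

L = 0.286 nm

From E_n = n²h²/(8m_eL²), L = n·h/√(8m_eE_n).
E_5 = 115 eV = 1.842×10^-17 J, so L = 5·6.626×10^-34/√(8·9.109×10^-31·1.842×10^-17) = 2.86×10^-10 m = 0.286 nm.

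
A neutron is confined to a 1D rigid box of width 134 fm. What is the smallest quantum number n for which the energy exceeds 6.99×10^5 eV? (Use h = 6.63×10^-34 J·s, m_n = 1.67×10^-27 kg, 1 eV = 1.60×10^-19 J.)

n = 8

E_1 = h²/(8m_nL²) = 1.832×10^-15 J = 1.145×10^4 eV.
Need n² > 6.99×10^5/1.145×10^4 = 61.05, i.e. n > 7.813.
The smallest integer satisfying this is n = 8.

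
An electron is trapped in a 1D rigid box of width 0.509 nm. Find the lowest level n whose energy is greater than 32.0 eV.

E_1 = h²/(8m_eL²) = 2.325×10^-19 J = 1.451 eV.
Need n² > 32.0/1.451 = 22.05, i.e. n > 4.696.
The smallest integer satisfying this is n = 5.

n = 5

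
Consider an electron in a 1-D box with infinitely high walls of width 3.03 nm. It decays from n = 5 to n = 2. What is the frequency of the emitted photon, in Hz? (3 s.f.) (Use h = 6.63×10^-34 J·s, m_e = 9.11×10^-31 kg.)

E_1 = h²/(8m_eL²) = 6.570×10^-21 J and ΔE = (5² − 2²)E_1 = 1.380×10^-19 J.
f = ΔE/h = 1.380×10^-19/6.63×10^-34 = 2.08×10^14 Hz.

f = 2.08×10^14 Hz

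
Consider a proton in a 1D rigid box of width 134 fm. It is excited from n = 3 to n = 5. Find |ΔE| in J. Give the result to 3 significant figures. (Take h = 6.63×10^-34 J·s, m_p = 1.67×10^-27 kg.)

|ΔE| = 2.93×10^-14 J

E_1 = h²/(8m_pL²) = 1.832×10^-15 J.
|ΔE| = |3² − 5²|·E_1 = 16·1.832×10^-15 J = 2.93×10^-14 J.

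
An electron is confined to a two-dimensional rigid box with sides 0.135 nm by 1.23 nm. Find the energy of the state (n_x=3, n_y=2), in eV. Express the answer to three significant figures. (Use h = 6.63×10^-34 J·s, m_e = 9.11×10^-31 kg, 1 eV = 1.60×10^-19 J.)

For a 2D rectangular well E = (h²/8m_e)·Σ n_i²/L_i² = (6.63×10^-34)²/(8·9.11×10^-31) · [3²/(0.135 nm)² + 2²/(1.23 nm)²].
Evaluating gives E = 2.994×10^-17 J = 187 eV.

E = 187 eV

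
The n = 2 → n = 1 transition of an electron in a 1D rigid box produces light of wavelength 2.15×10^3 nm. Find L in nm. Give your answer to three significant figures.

L = 1.40 nm

The photon carries ΔE = hc/λ = 6.626×10^-34·2.998×10^8/2.15×10^-6 m = 9.239×10^-20 J.
Since ΔE = (2² − 1²)E_1, E_1 = 3.080×10^-20 J, and L = h/√(8m_eE_1) = 1.40×10^-9 m = 1.40 nm.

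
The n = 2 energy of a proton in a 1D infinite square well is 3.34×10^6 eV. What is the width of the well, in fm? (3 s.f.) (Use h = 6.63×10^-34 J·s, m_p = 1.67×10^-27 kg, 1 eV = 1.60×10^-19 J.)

L = 15.7 fm

From E_n = n²h²/(8m_pL²), L = n·h/√(8m_pE_n).
E_2 = 3.34×10^6 eV = 5.344×10^-13 J, so L = 2·6.63×10^-34/√(8·1.67×10^-27·5.344×10^-13) = 1.57×10^-14 m = 15.7 fm.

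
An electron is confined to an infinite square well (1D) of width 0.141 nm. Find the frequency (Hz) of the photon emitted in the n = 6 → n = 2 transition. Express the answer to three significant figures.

f = 1.46×10^17 Hz

E_1 = h²/(8m_eL²) = 3.030×10^-18 J and ΔE = (6² − 2²)E_1 = 9.696×10^-17 J.
f = ΔE/h = 9.696×10^-17/6.626×10^-34 = 1.46×10^17 Hz.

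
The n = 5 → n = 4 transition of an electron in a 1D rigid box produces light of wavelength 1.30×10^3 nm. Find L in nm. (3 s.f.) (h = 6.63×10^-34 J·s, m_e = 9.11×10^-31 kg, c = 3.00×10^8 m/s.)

The photon carries ΔE = hc/λ = 6.63×10^-34·3.00×10^8/1.30×10^-6 m = 1.530×10^-19 J.
Since ΔE = (5² − 4²)E_1, E_1 = 1.700×10^-20 J, and L = h/√(8m_eE_1) = 1.88×10^-9 m = 1.88 nm.

L = 1.88 nm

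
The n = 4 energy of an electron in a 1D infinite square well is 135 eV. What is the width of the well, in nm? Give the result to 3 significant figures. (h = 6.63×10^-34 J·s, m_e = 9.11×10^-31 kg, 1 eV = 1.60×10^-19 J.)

From E_n = n²h²/(8m_eL²), L = n·h/√(8m_eE_n).
E_4 = 135 eV = 2.160×10^-17 J, so L = 4·6.63×10^-34/√(8·9.11×10^-31·2.160×10^-17) = 2.11×10^-10 m = 0.211 nm.

L = 0.211 nm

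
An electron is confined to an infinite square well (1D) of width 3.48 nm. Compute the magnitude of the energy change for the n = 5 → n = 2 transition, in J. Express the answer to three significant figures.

|ΔE| = 1.04×10^-19 J

E_1 = h²/(8m_eL²) = 4.975×10^-21 J.
|ΔE| = |5² − 2²|·E_1 = 21·4.975×10^-21 J = 1.04×10^-19 J.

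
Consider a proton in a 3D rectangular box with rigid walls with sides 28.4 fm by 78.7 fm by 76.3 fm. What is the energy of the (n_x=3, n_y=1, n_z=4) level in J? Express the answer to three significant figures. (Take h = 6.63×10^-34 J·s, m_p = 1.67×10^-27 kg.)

For a 3D rectangular well E = (h²/8m_p)·Σ n_i²/L_i² = (6.63×10^-34)²/(8·1.67×10^-27) · [3²/(28.4 fm)² + 1²/(78.7 fm)² + 4²/(76.3 fm)²].
Evaluating gives E = 4.63×10^-13 J.

E = 4.63×10^-13 J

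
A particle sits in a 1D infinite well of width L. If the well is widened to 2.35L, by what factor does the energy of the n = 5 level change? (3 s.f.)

E_n ∝ 1/L², so the energy scales by 1/2.35² = 0.181.

0.181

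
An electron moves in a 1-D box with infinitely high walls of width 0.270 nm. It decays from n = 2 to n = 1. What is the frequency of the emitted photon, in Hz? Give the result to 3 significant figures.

E_1 = h²/(8m_eL²) = 8.264×10^-19 J and ΔE = (2² − 1²)E_1 = 2.479×10^-18 J.
f = ΔE/h = 2.479×10^-18/6.626×10^-34 = 3.74×10^15 Hz.

f = 3.74×10^15 Hz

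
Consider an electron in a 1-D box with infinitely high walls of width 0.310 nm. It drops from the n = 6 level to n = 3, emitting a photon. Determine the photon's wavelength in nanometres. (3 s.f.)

E_1 = h²/(8m_eL²) = 6.269×10^-19 J, so ΔE = (6² − 3²)E_1 = 1.693×10^-17 J.
λ = hc/ΔE = (6.626×10^-34·2.998×10^8)/1.693×10^-17 = 1.17×10^-8 m = 11.7 nm.

λ = 11.7 nm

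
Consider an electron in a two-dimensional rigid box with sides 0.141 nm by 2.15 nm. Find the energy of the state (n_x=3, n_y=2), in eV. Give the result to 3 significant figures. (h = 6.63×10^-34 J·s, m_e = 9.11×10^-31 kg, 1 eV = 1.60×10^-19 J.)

E = 171 eV

For a 2D rectangular well E = (h²/8m_e)·Σ n_i²/L_i² = (6.63×10^-34)²/(8·9.11×10^-31) · [3²/(0.141 nm)² + 2²/(2.15 nm)²].
Evaluating gives E = 2.736×10^-17 J = 171 eV.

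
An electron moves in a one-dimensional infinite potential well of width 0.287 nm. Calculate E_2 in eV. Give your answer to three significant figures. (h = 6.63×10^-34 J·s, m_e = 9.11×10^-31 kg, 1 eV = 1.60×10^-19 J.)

For an infinite well E_n = n²h²/(8m_eL²), so E_1 = h²/(8m_eL²) = (6.63×10^-34)²/(8·9.11×10^-31·(2.87×10^-10 m)²) = 7.322×10^-19 J.
Then E_2 = 2²·E_1 = 4·7.322×10^-19 J = 2.929×10^-18 J.
Converting, E_2 = 2.929×10^-18 J / (1.60×10^-19 J/eV) = 18.3 eV.

E_2 = 18.3 eV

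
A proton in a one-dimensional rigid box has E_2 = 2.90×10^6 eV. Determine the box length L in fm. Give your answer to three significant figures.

From E_n = n²h²/(8m_pL²), L = n·h/√(8m_pE_n).
E_2 = 2.90×10^6 eV = 4.646×10^-13 J, so L = 2·6.626×10^-34/√(8·1.673×10^-27·4.646×10^-13) = 1.68×10^-14 m = 16.8 fm.

L = 16.8 fm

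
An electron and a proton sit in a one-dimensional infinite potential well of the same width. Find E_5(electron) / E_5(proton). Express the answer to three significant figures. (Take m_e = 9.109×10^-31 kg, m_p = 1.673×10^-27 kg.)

1.84×10^3

E_n ∝ 1/m at fixed n and L, so the ratio is m_p/m_e = 1.673×10^-27/9.109×10^-31 = 1.84×10^3.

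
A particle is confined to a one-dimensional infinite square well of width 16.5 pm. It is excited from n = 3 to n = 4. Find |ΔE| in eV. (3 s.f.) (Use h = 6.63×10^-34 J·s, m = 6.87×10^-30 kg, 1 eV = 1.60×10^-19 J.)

E_1 = h²/(8mL²) = 2.938×10^-17 J.
|ΔE| = |3² − 4²|·E_1 = 7·2.938×10^-17 J = 2.057×10^-16 J = 1.29×10^3 eV.

|ΔE| = 1.29×10^3 eV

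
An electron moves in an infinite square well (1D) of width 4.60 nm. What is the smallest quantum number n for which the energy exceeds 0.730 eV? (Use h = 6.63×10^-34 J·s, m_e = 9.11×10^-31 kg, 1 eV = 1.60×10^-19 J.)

n = 7

E_1 = h²/(8m_eL²) = 2.850×10^-21 J = 0.01781 eV.
Need n² > 0.730/0.01781 = 40.99, i.e. n > 6.402.
The smallest integer satisfying this is n = 7.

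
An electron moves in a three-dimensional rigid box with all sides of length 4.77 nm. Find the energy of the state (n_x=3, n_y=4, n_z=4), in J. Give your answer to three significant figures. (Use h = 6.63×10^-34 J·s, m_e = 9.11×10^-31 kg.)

E = 1.09×10^-19 J

For a 3D rectangular well E = (h²/8m_e)·Σ n_i²/L_i² = (6.63×10^-34)²/(8·9.11×10^-31) · [3²/(4.77 nm)² + 4²/(4.77 nm)² + 4²/(4.77 nm)²].
Evaluating gives E = 1.09×10^-19 J.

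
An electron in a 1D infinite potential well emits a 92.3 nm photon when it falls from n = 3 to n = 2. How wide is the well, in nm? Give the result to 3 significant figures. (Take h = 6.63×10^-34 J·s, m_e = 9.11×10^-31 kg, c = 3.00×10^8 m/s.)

The photon carries ΔE = hc/λ = 6.63×10^-34·3.00×10^8/9.23×10^-8 m = 2.155×10^-18 J.
Since ΔE = (3² − 2²)E_1, E_1 = 4.310×10^-19 J, and L = h/√(8m_eE_1) = 3.74×10^-10 m = 0.374 nm.

L = 0.374 nm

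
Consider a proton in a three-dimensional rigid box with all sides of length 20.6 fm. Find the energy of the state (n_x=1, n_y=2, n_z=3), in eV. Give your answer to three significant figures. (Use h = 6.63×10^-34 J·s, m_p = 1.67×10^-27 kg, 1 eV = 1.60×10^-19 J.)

E = 6.78×10^6 eV

For a 3D rectangular well E = (h²/8m_p)·Σ n_i²/L_i² = (6.63×10^-34)²/(8·1.67×10^-27) · [1²/(20.6 fm)² + 2²/(20.6 fm)² + 3²/(20.6 fm)²].
Evaluating gives E = 1.085×10^-12 J = 6.78×10^6 eV.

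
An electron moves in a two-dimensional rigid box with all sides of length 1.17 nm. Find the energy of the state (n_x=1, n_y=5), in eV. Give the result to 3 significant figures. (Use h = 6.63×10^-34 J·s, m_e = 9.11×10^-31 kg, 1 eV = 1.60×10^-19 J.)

For a 2D rectangular well E = (h²/8m_e)·Σ n_i²/L_i² = (6.63×10^-34)²/(8·9.11×10^-31) · [1²/(1.17 nm)² + 5²/(1.17 nm)²].
Evaluating gives E = 1.146×10^-18 J = 7.16 eV.

E = 7.16 eV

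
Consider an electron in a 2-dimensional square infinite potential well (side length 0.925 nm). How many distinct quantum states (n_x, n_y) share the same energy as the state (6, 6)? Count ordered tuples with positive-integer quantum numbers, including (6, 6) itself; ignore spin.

degeneracy = 1

The level has n_x² + n_y² = 72. The ordered positive-integer solutions are (6, 6).
That gives 1 state.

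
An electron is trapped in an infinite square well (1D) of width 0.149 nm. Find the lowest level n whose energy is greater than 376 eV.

E_1 = h²/(8m_eL²) = 2.714×10^-18 J = 16.94 eV.
Need n² > 376/16.94 = 22.20, i.e. n > 4.712.
The smallest integer satisfying this is n = 5.

n = 5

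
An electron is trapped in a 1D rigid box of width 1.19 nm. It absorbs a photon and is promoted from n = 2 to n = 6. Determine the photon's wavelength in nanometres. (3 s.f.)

E_1 = h²/(8m_eL²) = 4.254×10^-20 J, so ΔE = (6² − 2²)E_1 = 1.361×10^-18 J.
λ = hc/ΔE = (6.626×10^-34·2.998×10^8)/1.361×10^-18 = 1.46×10^-7 m = 146 nm.

λ = 146 nm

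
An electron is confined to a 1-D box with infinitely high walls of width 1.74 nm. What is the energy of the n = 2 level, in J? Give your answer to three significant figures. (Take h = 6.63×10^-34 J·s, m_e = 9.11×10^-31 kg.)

For an infinite well E_n = n²h²/(8m_eL²), so E_1 = h²/(8m_eL²) = (6.63×10^-34)²/(8·9.11×10^-31·(1.74×10^-9 m)²) = 1.992×10^-20 J.
Then E_2 = 2²·E_1 = 4·1.992×10^-20 J = 7.97×10^-20 J.

E_2 = 7.97×10^-20 J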